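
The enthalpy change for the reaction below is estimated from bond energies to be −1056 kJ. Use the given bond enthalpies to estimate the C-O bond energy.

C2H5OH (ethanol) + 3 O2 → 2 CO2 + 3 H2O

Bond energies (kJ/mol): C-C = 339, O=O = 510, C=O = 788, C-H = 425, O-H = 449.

D(C-O) ≈ 347 kJ/mol

Let D be the C-O bond energy.
Σ(broken) = 1×339 + 5×425 + 1×D + 1×449 + 3×510 = 4443 + D
Σ(formed) = 4×788 + 6×449 = 5846
ΔH = Σ(broken) − Σ(formed) = (4443 + D) − (5846) = −1403 + D
Setting this equal to −1056 kJ gives D = 347 kJ/mol.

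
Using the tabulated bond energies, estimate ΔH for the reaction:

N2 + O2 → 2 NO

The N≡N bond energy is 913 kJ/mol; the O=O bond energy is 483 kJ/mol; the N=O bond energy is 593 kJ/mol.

ΔH ≈ +210 kJ

Bonds broken (reactants):
  N≡N: 1 × 913 = 913
  O=O: 1 × 483 = 483
  Σ(broken) = 1396 kJ
Bonds formed (products):
  N=O: 2 × 593 = 1186
  Σ(formed) = 1186 kJ
ΔH = Σ(broken) − Σ(formed) = 1396 − 1186 = +210 kJ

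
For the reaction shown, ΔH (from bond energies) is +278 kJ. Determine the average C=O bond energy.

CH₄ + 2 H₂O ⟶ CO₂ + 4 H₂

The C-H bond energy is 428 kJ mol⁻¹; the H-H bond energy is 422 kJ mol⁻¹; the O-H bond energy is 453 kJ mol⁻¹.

D(C=O) ≈ 779 kJ/mol

Let D be the C=O bond energy.
Σ(broken) = 4×428 + 4×453 = 3524
Σ(formed) = 2×D + 4×422 = 1688 + 2D
ΔH = Σ(broken) − Σ(formed) = (3524) − (1688 + 2D) = +1836 − 2D
Setting this equal to +278 kJ gives 2D = 1558, so D = 779 kJ/mol.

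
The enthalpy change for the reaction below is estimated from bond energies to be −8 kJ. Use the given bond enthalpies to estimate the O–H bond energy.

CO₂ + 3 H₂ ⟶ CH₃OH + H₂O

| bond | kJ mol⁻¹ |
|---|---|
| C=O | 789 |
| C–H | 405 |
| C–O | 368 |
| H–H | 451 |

Let D be the O–H bond energy.
Σ(broken) = 2×789 + 3×451 = 2931
Σ(formed) = 3×405 + 1×368 + 3×D = 1583 + 3D
ΔH = Σ(broken) − Σ(formed) = (2931) − (1583 + 3D) = +1348 − 3D
Setting this equal to −8 kJ gives 3D = 1356, so D = 452 kJ/mol.

D(O–H) ≈ 452 kJ/mol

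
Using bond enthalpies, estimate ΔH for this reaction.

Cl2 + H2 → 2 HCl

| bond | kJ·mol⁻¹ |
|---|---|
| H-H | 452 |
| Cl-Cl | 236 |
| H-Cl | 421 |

ΔH ≈ −154 kJ

Bonds broken (reactants):
  Cl-Cl: 1 × 236 = 236
  H-H: 1 × 452 = 452
  Σ(broken) = 688 kJ
Bonds formed (products):
  H-Cl: 2 × 421 = 842
  Σ(formed) = 842 kJ
ΔH = Σ(broken) − Σ(formed) = 688 − 842 = −154 kJ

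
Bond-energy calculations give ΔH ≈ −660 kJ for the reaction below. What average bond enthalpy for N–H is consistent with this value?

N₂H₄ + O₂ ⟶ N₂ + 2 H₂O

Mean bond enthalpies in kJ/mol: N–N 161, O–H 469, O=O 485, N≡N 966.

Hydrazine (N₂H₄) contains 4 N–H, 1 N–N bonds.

Let D be the N–H bond energy.
Σ(broken) = 4×D + 1×161 + 1×485 = 646 + 4D
Σ(formed) = 1×966 + 4×469 = 2842
ΔH = Σ(broken) − Σ(formed) = (646 + 4D) − (2842) = −2196 + 4D
Setting this equal to −660 kJ gives 4D = 1536, so D = 384 kJ/mol.

D(N–H) ≈ 384 kJ/mol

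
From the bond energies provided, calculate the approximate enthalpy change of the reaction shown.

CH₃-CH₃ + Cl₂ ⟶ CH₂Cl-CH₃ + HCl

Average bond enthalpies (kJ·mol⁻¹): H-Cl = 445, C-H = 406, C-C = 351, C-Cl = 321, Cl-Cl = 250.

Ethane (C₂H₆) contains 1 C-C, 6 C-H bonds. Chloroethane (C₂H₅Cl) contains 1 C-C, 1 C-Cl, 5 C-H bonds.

ΔH ≈ −110 kJ

Bonds broken (reactants):
  C-C: 1 × 351 = 351
  C-H: 6 × 406 = 2436
  Cl-Cl: 1 × 250 = 250
  Σ(broken) = 3037 kJ
Bonds formed (products):
  C-C: 1 × 351 = 351
  C-Cl: 1 × 321 = 321
  C-H: 5 × 406 = 2030
  H-Cl: 1 × 445 = 445
  Σ(formed) = 3147 kJ
ΔH = Σ(broken) − Σ(formed) = 3037 − 3147 = −110 kJ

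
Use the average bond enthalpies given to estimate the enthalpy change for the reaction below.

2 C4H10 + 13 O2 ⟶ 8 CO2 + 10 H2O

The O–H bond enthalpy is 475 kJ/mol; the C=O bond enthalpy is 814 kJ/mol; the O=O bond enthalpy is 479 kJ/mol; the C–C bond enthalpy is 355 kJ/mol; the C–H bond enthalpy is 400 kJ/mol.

Bonds broken (reactants):
  C–C: 6 × 355 = 2130
  C–H: 20 × 400 = 8000
  O=O: 13 × 479 = 6227
  Σ(broken) = 16357 kJ
Bonds formed (products):
  C=O: 16 × 814 = 13024
  O–H: 20 × 475 = 9500
  Σ(formed) = 22524 kJ
ΔH = Σ(broken) − Σ(formed) = 16357 − 22524 = −6167 kJ

ΔH ≈ −6167 kJ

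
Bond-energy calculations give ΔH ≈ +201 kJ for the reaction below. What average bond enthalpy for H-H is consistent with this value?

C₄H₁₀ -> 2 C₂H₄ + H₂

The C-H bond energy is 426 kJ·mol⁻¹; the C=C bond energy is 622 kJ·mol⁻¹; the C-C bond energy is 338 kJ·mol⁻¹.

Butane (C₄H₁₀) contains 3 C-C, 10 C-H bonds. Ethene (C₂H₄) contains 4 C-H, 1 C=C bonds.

D(H-H) ≈ 421 kJ/mol

Let D be the H-H bond energy.
Σ(broken) = 3×338 + 10×426 = 5274
Σ(formed) = 8×426 + 2×622 + 1×D = 4652 + D
ΔH = Σ(broken) − Σ(formed) = (5274) − (4652 + D) = +622 − D
Setting this equal to +201 kJ gives D = 421 kJ/mol.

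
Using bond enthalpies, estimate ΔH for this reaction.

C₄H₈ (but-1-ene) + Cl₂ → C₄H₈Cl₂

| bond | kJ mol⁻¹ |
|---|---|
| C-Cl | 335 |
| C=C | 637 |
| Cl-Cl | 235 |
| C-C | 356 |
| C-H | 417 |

Bonds broken (reactants):
  C-C: 2 × 356 = 712
  C-H: 8 × 417 = 3336
  C=C: 1 × 637 = 637
  Cl-Cl: 1 × 235 = 235
  Σ(broken) = 4920 kJ
Bonds formed (products):
  C-C: 3 × 356 = 1068
  C-Cl: 2 × 335 = 670
  C-H: 8 × 417 = 3336
  Σ(formed) = 5074 kJ
ΔH = Σ(broken) − Σ(formed) = 4920 − 5074 = −154 kJ

ΔH ≈ −154 kJ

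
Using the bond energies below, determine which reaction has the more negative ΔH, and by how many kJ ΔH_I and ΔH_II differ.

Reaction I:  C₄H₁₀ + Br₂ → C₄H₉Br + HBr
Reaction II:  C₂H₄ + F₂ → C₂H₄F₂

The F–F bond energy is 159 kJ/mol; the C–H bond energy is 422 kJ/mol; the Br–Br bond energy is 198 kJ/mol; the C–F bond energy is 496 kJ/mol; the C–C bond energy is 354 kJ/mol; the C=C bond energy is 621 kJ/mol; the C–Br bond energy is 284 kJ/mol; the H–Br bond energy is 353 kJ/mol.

Reaction I:
  Bonds broken (reactants):
    Br–Br: 1 × 198 = 198
    C–C: 3 × 354 = 1062
    C–H: 10 × 422 = 4220
    Σ(broken) = 5480 kJ
  Bonds formed (products):
    C–Br: 1 × 284 = 284
    C–C: 3 × 354 = 1062
    C–H: 9 × 422 = 3798
    H–Br: 1 × 353 = 353
    Σ(formed) = 5497 kJ
  ΔH_I = 5480 − 5497 = −17 kJ
Reaction II:
  Bonds broken (reactants):
    C–H: 4 × 422 = 1688
    C=C: 1 × 621 = 621
    F–F: 1 × 159 = 159
    Σ(broken) = 2468 kJ
  Bonds formed (products):
    C–C: 1 × 354 = 354
    C–F: 2 × 496 = 992
    C–H: 4 × 422 = 1688
    Σ(formed) = 3034 kJ
  ΔH_II = 2468 − 3034 = −566 kJ
ΔH_I − ΔH_II = +549 kJ, so reaction II has the more negative ΔH; |ΔH_I − ΔH_II| = 549 kJ.

Reaction II, by 549 kJ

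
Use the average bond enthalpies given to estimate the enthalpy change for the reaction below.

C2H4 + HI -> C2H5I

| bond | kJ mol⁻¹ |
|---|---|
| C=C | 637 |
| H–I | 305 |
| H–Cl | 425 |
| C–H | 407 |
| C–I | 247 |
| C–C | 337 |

ΔH ≈ −49 kJ

Bonds broken (reactants):
  C–H: 4 × 407 = 1628
  C=C: 1 × 637 = 637
  H–I: 1 × 305 = 305
  Σ(broken) = 2570 kJ
Bonds formed (products):
  C–C: 1 × 337 = 337
  C–H: 5 × 407 = 2035
  C–I: 1 × 247 = 247
  Σ(formed) = 2619 kJ
ΔH = Σ(broken) − Σ(formed) = 2570 − 2619 = −49 kJ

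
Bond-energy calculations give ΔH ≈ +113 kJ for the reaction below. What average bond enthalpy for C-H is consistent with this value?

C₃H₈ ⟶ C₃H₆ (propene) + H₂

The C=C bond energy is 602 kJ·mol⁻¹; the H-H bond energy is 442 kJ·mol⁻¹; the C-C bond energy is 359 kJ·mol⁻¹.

D(C-H) ≈ 399 kJ/mol

Let D be the C-H bond energy.
Σ(broken) = 2×359 + 8×D = 718 + 8D
Σ(formed) = 1×359 + 6×D + 1×602 + 1×442 = 1403 + 6D
ΔH = Σ(broken) − Σ(formed) = (718 + 8D) − (1403 + 6D) = −685 + 2D
Setting this equal to +113 kJ gives 2D = 798, so D = 399 kJ/mol.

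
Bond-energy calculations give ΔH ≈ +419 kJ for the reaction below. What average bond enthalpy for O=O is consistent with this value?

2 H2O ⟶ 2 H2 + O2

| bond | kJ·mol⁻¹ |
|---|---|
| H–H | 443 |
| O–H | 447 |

D(O=O) ≈ 483 kJ/mol

Let D be the O=O bond energy.
Σ(broken) = 4×447 = 1788
Σ(formed) = 2×443 + 1×D = 886 + D
ΔH = Σ(broken) − Σ(formed) = (1788) − (886 + D) = +902 − D
Setting this equal to +419 kJ gives D = 483 kJ/mol.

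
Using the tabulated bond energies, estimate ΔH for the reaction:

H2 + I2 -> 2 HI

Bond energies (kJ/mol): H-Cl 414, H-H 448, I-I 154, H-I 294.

Bonds broken (reactants):
  H-H: 1 × 448 = 448
  I-I: 1 × 154 = 154
  Σ(broken) = 602 kJ
Bonds formed (products):
  H-I: 2 × 294 = 588
  Σ(formed) = 588 kJ
ΔH = Σ(broken) − Σ(formed) = 602 − 588 = +14 kJ

ΔH ≈ +14 kJ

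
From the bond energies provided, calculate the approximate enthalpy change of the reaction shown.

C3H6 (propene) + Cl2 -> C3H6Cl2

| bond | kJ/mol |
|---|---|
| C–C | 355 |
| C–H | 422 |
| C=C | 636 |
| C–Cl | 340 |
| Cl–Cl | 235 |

Bonds broken (reactants):
  C–C: 1 × 355 = 355
  C–H: 6 × 422 = 2532
  C=C: 1 × 636 = 636
  Cl–Cl: 1 × 235 = 235
  Σ(broken) = 3758 kJ
Bonds formed (products):
  C–C: 2 × 355 = 710
  C–Cl: 2 × 340 = 680
  C–H: 6 × 422 = 2532
  Σ(formed) = 3922 kJ
ΔH = Σ(broken) − Σ(formed) = 3758 − 3922 = −164 kJ

ΔH ≈ −164 kJ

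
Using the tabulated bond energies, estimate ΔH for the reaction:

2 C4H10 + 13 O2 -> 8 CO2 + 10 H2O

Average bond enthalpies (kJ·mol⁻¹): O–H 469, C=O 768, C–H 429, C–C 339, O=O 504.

Bonds broken (reactants):
  C–C: 6 × 339 = 2034
  C–H: 20 × 429 = 8580
  O=O: 13 × 504 = 6552
  Σ(broken) = 17166 kJ
Bonds formed (products):
  C=O: 16 × 768 = 12288
  O–H: 20 × 469 = 9380
  Σ(formed) = 21668 kJ
ΔH = Σ(broken) − Σ(formed) = 17166 − 21668 = −4502 kJ

ΔH ≈ −4502 kJ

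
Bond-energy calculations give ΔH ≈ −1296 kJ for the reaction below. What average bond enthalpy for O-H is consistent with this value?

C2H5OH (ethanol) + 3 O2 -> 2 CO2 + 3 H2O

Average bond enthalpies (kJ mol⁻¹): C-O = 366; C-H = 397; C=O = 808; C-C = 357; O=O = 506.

D(O-H) ≈ 458 kJ/mol

Let D be the O-H bond energy.
Σ(broken) = 1×357 + 5×397 + 1×366 + 1×D + 3×506 = 4226 + D
Σ(formed) = 4×808 + 6×D = 3232 + 6D
ΔH = Σ(broken) − Σ(formed) = (4226 + D) − (3232 + 6D) = +994 − 5D
Setting this equal to −1296 kJ gives 5D = 2290, so D = 458 kJ/mol.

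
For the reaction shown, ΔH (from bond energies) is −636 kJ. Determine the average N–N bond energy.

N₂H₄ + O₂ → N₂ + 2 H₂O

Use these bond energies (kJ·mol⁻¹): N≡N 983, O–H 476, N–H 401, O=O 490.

D(N–N) ≈ 157 kJ/mol

Let D be the N–N bond energy.
Σ(broken) = 4×401 + 1×D + 1×490 = 2094 + D
Σ(formed) = 1×983 + 4×476 = 2887
ΔH = Σ(broken) − Σ(formed) = (2094 + D) − (2887) = −793 + D
Setting this equal to −636 kJ gives D = 157 kJ/mol.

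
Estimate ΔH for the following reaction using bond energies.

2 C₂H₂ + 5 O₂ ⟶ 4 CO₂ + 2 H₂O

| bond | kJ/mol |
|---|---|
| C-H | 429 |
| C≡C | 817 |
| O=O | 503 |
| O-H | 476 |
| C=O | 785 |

Bonds broken (reactants):
  C≡C: 2 × 817 = 1634
  C-H: 4 × 429 = 1716
  O=O: 5 × 503 = 2515
  Σ(broken) = 5865 kJ
Bonds formed (products):
  C=O: 8 × 785 = 6280
  O-H: 4 × 476 = 1904
  Σ(formed) = 8184 kJ
ΔH = Σ(broken) − Σ(formed) = 5865 − 8184 = −2319 kJ

ΔH ≈ −2319 kJ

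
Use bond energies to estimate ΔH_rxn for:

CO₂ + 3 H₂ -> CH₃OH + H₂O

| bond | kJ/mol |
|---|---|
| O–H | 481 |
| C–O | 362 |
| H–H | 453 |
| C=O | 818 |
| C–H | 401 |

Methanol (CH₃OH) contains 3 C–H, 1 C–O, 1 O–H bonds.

ΔH ≈ −13 kJ

Bonds broken (reactants):
  C=O: 2 × 818 = 1636
  H–H: 3 × 453 = 1359
  Σ(broken) = 2995 kJ
Bonds formed (products):
  C–H: 3 × 401 = 1203
  C–O: 1 × 362 = 362
  O–H: 3 × 481 = 1443
  Σ(formed) = 3008 kJ
ΔH = Σ(broken) − Σ(formed) = 2995 − 3008 = −13 kJ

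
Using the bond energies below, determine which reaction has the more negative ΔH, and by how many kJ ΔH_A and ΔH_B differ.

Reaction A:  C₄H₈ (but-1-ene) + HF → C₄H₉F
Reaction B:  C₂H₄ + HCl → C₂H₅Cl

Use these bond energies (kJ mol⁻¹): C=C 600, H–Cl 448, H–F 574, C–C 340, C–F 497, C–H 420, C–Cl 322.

Reaction A:
  Bonds broken (reactants):
    C–C: 2 × 340 = 680
    C–H: 8 × 420 = 3360
    C=C: 1 × 600 = 600
    H–F: 1 × 574 = 574
    Σ(broken) = 5214 kJ
  Bonds formed (products):
    C–C: 3 × 340 = 1020
    C–F: 1 × 497 = 497
    C–H: 9 × 420 = 3780
    Σ(formed) = 5297 kJ
  ΔH_A = 5214 − 5297 = −83 kJ
Reaction B:
  Bonds broken (reactants):
    C–H: 4 × 420 = 1680
    C=C: 1 × 600 = 600
    H–Cl: 1 × 448 = 448
    Σ(broken) = 2728 kJ
  Bonds formed (products):
    C–C: 1 × 340 = 340
    C–Cl: 1 × 322 = 322
    C–H: 5 × 420 = 2100
    Σ(formed) = 2762 kJ
  ΔH_B = 2728 − 2762 = −34 kJ
ΔH_A − ΔH_B = −49 kJ, so reaction A has the more negative ΔH; |ΔH_A − ΔH_B| = 49 kJ.

Reaction A, by 49 kJ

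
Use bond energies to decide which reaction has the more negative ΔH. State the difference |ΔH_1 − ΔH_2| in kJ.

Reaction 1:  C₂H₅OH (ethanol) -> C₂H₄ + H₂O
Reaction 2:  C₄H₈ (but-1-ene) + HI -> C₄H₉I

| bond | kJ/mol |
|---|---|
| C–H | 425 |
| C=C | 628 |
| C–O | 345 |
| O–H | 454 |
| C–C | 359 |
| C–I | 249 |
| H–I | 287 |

Reaction 1:
  Bonds broken (reactants):
    C–C: 1 × 359 = 359
    C–H: 5 × 425 = 2125
    C–O: 1 × 345 = 345
    O–H: 1 × 454 = 454
    Σ(broken) = 3283 kJ
  Bonds formed (products):
    C–H: 4 × 425 = 1700
    C=C: 1 × 628 = 628
    O–H: 2 × 454 = 908
    Σ(formed) = 3236 kJ
  ΔH_1 = 3283 − 3236 = +47 kJ
Reaction 2:
  Bonds broken (reactants):
    C–C: 2 × 359 = 718
    C–H: 8 × 425 = 3400
    C=C: 1 × 628 = 628
    H–I: 1 × 287 = 287
    Σ(broken) = 5033 kJ
  Bonds formed (products):
    C–C: 3 × 359 = 1077
    C–H: 9 × 425 = 3825
    C–I: 1 × 249 = 249
    Σ(formed) = 5151 kJ
  ΔH_2 = 5033 − 5151 = −118 kJ
ΔH_1 − ΔH_2 = +165 kJ, so reaction 2 has the more negative ΔH; |ΔH_1 − ΔH_2| = 165 kJ.

Reaction 2, by 165 kJ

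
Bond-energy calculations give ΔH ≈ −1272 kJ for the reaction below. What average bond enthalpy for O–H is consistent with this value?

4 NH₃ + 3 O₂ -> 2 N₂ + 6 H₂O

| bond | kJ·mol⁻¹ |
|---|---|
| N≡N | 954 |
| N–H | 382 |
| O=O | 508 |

Let D be the O–H bond energy.
Σ(broken) = 12×382 + 3×508 = 6108
Σ(formed) = 2×954 + 12×D = 1908 + 12D
ΔH = Σ(broken) − Σ(formed) = (6108) − (1908 + 12D) = +4200 − 12D
Setting this equal to −1272 kJ gives 12D = 5472, so D = 456 kJ/mol.

D(O–H) ≈ 456 kJ/mol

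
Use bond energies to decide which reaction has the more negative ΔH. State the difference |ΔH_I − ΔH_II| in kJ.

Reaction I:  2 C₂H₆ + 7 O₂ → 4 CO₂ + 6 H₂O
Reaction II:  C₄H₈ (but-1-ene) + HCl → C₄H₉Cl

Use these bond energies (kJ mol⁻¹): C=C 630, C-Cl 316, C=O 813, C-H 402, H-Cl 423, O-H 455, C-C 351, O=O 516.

Reaction I, by 2810 kJ

Reaction I:
  Bonds broken (reactants):
    C-C: 2 × 351 = 702
    C-H: 12 × 402 = 4824
    O=O: 7 × 516 = 3612
    Σ(broken) = 9138 kJ
  Bonds formed (products):
    C=O: 8 × 813 = 6504
    O-H: 12 × 455 = 5460
    Σ(formed) = 11964 kJ
  ΔH_I = 9138 − 11964 = −2826 kJ
Reaction II:
  Bonds broken (reactants):
    C-C: 2 × 351 = 702
    C-H: 8 × 402 = 3216
    C=C: 1 × 630 = 630
    H-Cl: 1 × 423 = 423
    Σ(broken) = 4971 kJ
  Bonds formed (products):
    C-C: 3 × 351 = 1053
    C-Cl: 1 × 316 = 316
    C-H: 9 × 402 = 3618
    Σ(formed) = 4987 kJ
  ΔH_II = 4971 − 4987 = −16 kJ
ΔH_I − ΔH_II = −2810 kJ, so reaction I has the more negative ΔH; |ΔH_I − ΔH_II| = 2810 kJ.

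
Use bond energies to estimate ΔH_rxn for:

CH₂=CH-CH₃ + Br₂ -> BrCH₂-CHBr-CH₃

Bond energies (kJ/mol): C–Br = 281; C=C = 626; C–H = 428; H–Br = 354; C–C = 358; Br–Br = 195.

Bonds broken (reactants):
  Br–Br: 1 × 195 = 195
  C–C: 1 × 358 = 358
  C–H: 6 × 428 = 2568
  C=C: 1 × 626 = 626
  Σ(broken) = 3747 kJ
Bonds formed (products):
  C–Br: 2 × 281 = 562
  C–C: 2 × 358 = 716
  C–H: 6 × 428 = 2568
  Σ(formed) = 3846 kJ
ΔH = Σ(broken) − Σ(formed) = 3747 − 3846 = −99 kJ

ΔH ≈ −99 kJ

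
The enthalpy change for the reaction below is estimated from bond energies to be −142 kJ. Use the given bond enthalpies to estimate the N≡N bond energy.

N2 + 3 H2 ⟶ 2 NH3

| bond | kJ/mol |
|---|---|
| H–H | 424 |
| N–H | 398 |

D(N≡N) ≈ 974 kJ/mol

Let D be the N≡N bond energy.
Σ(broken) = 3×424 + 1×D = 1272 + D
Σ(formed) = 6×398 = 2388
ΔH = Σ(broken) − Σ(formed) = (1272 + D) − (2388) = −1116 + D
Setting this equal to −142 kJ gives D = 974 kJ/mol.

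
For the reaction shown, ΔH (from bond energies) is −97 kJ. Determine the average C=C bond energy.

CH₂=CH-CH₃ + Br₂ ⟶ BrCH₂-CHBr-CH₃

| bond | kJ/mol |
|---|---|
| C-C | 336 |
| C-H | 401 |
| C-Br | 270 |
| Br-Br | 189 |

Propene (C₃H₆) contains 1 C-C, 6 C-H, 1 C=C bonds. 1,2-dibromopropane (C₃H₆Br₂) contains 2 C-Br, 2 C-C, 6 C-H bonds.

D(C=C) ≈ 590 kJ/mol

Let D be the C=C bond energy.
Σ(broken) = 1×189 + 1×336 + 6×401 + 1×D = 2931 + D
Σ(formed) = 2×270 + 2×336 + 6×401 = 3618
ΔH = Σ(broken) − Σ(formed) = (2931 + D) − (3618) = −687 + D
Setting this equal to −97 kJ gives D = 590 kJ/mol.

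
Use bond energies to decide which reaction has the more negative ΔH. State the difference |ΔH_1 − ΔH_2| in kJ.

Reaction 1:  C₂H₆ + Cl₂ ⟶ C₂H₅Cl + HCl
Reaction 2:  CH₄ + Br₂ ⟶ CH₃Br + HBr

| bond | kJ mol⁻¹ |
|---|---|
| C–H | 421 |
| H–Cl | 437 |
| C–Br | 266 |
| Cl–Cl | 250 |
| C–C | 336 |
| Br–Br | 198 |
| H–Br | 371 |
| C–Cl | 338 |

Reaction 1:
  Bonds broken (reactants):
    C–C: 1 × 336 = 336
    C–H: 6 × 421 = 2526
    Cl–Cl: 1 × 250 = 250
    Σ(broken) = 3112 kJ
  Bonds formed (products):
    C–C: 1 × 336 = 336
    C–Cl: 1 × 338 = 338
    C–H: 5 × 421 = 2105
    H–Cl: 1 × 437 = 437
    Σ(formed) = 3216 kJ
  ΔH_1 = 3112 − 3216 = −104 kJ
Reaction 2:
  Bonds broken (reactants):
    Br–Br: 1 × 198 = 198
    C–H: 4 × 421 = 1684
    Σ(broken) = 1882 kJ
  Bonds formed (products):
    C–Br: 1 × 266 = 266
    C–H: 3 × 421 = 1263
    H–Br: 1 × 371 = 371
    Σ(formed) = 1900 kJ
  ΔH_2 = 1882 − 1900 = −18 kJ
ΔH_1 − ΔH_2 = −86 kJ, so reaction 1 has the more negative ΔH; |ΔH_1 − ΔH_2| = 86 kJ.

Reaction 1, by 86 kJ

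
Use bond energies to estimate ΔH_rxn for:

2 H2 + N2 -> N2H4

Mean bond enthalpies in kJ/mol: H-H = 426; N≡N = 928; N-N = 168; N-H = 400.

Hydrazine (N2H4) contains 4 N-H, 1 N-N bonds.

ΔH ≈ +12 kJ

Bonds broken (reactants):
  H-H: 2 × 426 = 852
  N≡N: 1 × 928 = 928
  Σ(broken) = 1780 kJ
Bonds formed (products):
  N-H: 4 × 400 = 1600
  N-N: 1 × 168 = 168
  Σ(formed) = 1768 kJ
ΔH = Σ(broken) − Σ(formed) = 1780 − 1768 = +12 kJ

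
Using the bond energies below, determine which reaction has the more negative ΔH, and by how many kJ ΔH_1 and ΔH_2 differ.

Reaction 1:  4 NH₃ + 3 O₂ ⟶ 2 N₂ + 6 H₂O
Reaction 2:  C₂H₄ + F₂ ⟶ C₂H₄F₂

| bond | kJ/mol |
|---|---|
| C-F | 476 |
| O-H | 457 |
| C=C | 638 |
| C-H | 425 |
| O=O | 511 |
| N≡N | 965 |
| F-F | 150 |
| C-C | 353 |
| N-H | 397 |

Reaction 1:
  Bonds broken (reactants):
    N-H: 12 × 397 = 4764
    O=O: 3 × 511 = 1533
    Σ(broken) = 6297 kJ
  Bonds formed (products):
    N≡N: 2 × 965 = 1930
    O-H: 12 × 457 = 5484
    Σ(formed) = 7414 kJ
  ΔH_1 = 6297 − 7414 = −1117 kJ
Reaction 2:
  Bonds broken (reactants):
    C-H: 4 × 425 = 1700
    C=C: 1 × 638 = 638
    F-F: 1 × 150 = 150
    Σ(broken) = 2488 kJ
  Bonds formed (products):
    C-C: 1 × 353 = 353
    C-F: 2 × 476 = 952
    C-H: 4 × 425 = 1700
    Σ(formed) = 3005 kJ
  ΔH_2 = 2488 − 3005 = −517 kJ
ΔH_1 − ΔH_2 = −600 kJ, so reaction 1 has the more negative ΔH; |ΔH_1 − ΔH_2| = 600 kJ.

Reaction 1, by 600 kJ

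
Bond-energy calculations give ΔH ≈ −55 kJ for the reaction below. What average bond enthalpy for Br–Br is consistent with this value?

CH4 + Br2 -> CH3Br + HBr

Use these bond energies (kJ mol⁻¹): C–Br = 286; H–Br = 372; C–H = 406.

D(Br–Br) ≈ 197 kJ/mol

Let D be the Br–Br bond energy.
Σ(broken) = 1×D + 4×406 = 1624 + D
Σ(formed) = 1×286 + 3×406 + 1×372 = 1876
ΔH = Σ(broken) − Σ(formed) = (1624 + D) − (1876) = −252 + D
Setting this equal to −55 kJ gives D = 197 kJ/mol.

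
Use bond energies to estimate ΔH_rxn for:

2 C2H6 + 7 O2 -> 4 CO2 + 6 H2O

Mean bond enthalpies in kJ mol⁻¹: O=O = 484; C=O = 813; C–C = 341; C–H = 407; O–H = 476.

Bonds broken (reactants):
  C–C: 2 × 341 = 682
  C–H: 12 × 407 = 4884
  O=O: 7 × 484 = 3388
  Σ(broken) = 8954 kJ
Bonds formed (products):
  C=O: 8 × 813 = 6504
  O–H: 12 × 476 = 5712
  Σ(formed) = 12216 kJ
ΔH = Σ(broken) − Σ(formed) = 8954 − 12216 = −3262 kJ

ΔH ≈ −3262 kJ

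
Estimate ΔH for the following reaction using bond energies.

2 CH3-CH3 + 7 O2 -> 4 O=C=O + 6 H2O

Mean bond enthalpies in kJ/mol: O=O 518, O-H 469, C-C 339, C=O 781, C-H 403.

ΔH ≈ −2736 kJ

Bonds broken (reactants):
  C-C: 2 × 339 = 678
  C-H: 12 × 403 = 4836
  O=O: 7 × 518 = 3626
  Σ(broken) = 9140 kJ
Bonds formed (products):
  C=O: 8 × 781 = 6248
  O-H: 12 × 469 = 5628
  Σ(formed) = 11876 kJ
ΔH = Σ(broken) − Σ(formed) = 9140 − 11876 = −2736 kJ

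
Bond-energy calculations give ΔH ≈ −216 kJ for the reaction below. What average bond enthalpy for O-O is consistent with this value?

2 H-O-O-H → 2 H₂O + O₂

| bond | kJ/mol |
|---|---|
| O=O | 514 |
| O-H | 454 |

Let D be the O-O bond energy.
Σ(broken) = 4×454 + 2×D = 1816 + 2D
Σ(formed) = 4×454 + 1×514 = 2330
ΔH = Σ(broken) − Σ(formed) = (1816 + 2D) − (2330) = −514 + 2D
Setting this equal to −216 kJ gives 2D = 298, so D = 149 kJ/mol.

D(O-O) ≈ 149 kJ/mol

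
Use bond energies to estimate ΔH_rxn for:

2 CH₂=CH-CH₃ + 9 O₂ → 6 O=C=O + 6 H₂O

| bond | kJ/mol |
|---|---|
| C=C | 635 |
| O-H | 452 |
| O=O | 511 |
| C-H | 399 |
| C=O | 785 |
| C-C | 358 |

Bonds broken (reactants):
  C-C: 2 × 358 = 716
  C-H: 12 × 399 = 4788
  C=C: 2 × 635 = 1270
  O=O: 9 × 511 = 4599
  Σ(broken) = 11373 kJ
Bonds formed (products):
  C=O: 12 × 785 = 9420
  O-H: 12 × 452 = 5424
  Σ(formed) = 14844 kJ
ΔH = Σ(broken) − Σ(formed) = 11373 − 14844 = −3471 kJ

ΔH ≈ −3471 kJ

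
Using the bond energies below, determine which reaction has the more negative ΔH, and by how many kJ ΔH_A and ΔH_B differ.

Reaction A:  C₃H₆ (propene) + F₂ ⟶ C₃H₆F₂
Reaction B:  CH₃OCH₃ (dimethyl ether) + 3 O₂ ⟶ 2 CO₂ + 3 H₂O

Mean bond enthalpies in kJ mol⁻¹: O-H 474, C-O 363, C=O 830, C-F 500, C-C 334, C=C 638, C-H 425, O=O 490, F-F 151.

Reaction B, by 873 kJ

Reaction A:
  Bonds broken (reactants):
    C-C: 1 × 334 = 334
    C-H: 6 × 425 = 2550
    C=C: 1 × 638 = 638
    F-F: 1 × 151 = 151
    Σ(broken) = 3673 kJ
  Bonds formed (products):
    C-C: 2 × 334 = 668
    C-F: 2 × 500 = 1000
    C-H: 6 × 425 = 2550
    Σ(formed) = 4218 kJ
  ΔH_A = 3673 − 4218 = −545 kJ
Reaction B:
  Bonds broken (reactants):
    C-H: 6 × 425 = 2550
    C-O: 2 × 363 = 726
    O=O: 3 × 490 = 1470
    Σ(broken) = 4746 kJ
  Bonds formed (products):
    C=O: 4 × 830 = 3320
    O-H: 6 × 474 = 2844
    Σ(formed) = 6164 kJ
  ΔH_B = 4746 − 6164 = −1418 kJ
ΔH_A − ΔH_B = +873 kJ, so reaction B has the more negative ΔH; |ΔH_A − ΔH_B| = 873 kJ.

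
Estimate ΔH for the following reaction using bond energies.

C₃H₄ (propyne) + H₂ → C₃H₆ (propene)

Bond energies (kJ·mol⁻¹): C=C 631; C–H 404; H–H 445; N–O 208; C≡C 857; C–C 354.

Bonds broken (reactants):
  C≡C: 1 × 857 = 857
  C–C: 1 × 354 = 354
  C–H: 4 × 404 = 1616
  H–H: 1 × 445 = 445
  Σ(broken) = 3272 kJ
Bonds formed (products):
  C–C: 1 × 354 = 354
  C–H: 6 × 404 = 2424
  C=C: 1 × 631 = 631
  Σ(formed) = 3409 kJ
ΔH = Σ(broken) − Σ(formed) = 3272 − 3409 = −137 kJ

ΔH ≈ −137 kJ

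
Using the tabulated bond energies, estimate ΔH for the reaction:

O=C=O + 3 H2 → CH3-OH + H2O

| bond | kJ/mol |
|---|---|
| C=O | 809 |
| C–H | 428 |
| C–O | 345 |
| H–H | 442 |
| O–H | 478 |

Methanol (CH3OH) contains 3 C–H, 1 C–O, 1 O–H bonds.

ΔH ≈ −119 kJ

Bonds broken (reactants):
  C=O: 2 × 809 = 1618
  H–H: 3 × 442 = 1326
  Σ(broken) = 2944 kJ
Bonds formed (products):
  C–H: 3 × 428 = 1284
  C–O: 1 × 345 = 345
  O–H: 3 × 478 = 1434
  Σ(formed) = 3063 kJ
ΔH = Σ(broken) − Σ(formed) = 2944 − 3063 = −119 kJ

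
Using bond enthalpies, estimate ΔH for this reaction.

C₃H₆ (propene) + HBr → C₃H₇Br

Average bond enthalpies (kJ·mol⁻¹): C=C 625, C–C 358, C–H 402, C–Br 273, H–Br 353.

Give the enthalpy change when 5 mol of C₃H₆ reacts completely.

ΔH = −275 kJ

Bonds broken (reactants):
  C–C: 1 × 358 = 358
  C–H: 6 × 402 = 2412
  C=C: 1 × 625 = 625
  H–Br: 1 × 353 = 353
  Σ(broken) = 3748 kJ
Bonds formed (products):
  C–Br: 1 × 273 = 273
  C–C: 2 × 358 = 716
  C–H: 7 × 402 = 2814
  Σ(formed) = 3803 kJ
ΔH = Σ(broken) − Σ(formed) = 3748 − 3803 = −55 kJ
For 5× the reaction as written: 5 × (−55) = −275 kJ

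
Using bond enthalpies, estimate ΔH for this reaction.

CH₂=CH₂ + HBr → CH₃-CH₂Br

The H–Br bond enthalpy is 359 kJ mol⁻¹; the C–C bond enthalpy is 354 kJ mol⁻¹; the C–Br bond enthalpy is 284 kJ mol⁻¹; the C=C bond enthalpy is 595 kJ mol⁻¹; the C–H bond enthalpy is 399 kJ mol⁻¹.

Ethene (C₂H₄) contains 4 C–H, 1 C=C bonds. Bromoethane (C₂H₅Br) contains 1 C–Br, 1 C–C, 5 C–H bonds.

ΔH ≈ −83 kJ

Bonds broken (reactants):
  C–H: 4 × 399 = 1596
  C=C: 1 × 595 = 595
  H–Br: 1 × 359 = 359
  Σ(broken) = 2550 kJ
Bonds formed (products):
  C–Br: 1 × 284 = 284
  C–C: 1 × 354 = 354
  C–H: 5 × 399 = 1995
  Σ(formed) = 2633 kJ
ΔH = Σ(broken) − Σ(formed) = 2550 − 2633 = −83 kJ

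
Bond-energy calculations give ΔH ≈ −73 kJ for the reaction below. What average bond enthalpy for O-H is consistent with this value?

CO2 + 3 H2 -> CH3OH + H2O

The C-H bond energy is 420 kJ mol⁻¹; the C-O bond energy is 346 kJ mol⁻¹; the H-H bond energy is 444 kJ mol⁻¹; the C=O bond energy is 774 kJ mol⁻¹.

D(O-H) ≈ 449 kJ/mol

Let D be the O-H bond energy.
Σ(broken) = 2×774 + 3×444 = 2880
Σ(formed) = 3×420 + 1×346 + 3×D = 1606 + 3D
ΔH = Σ(broken) − Σ(formed) = (2880) − (1606 + 3D) = +1274 − 3D
Setting this equal to −73 kJ gives 3D = 1347, so D = 449 kJ/mol.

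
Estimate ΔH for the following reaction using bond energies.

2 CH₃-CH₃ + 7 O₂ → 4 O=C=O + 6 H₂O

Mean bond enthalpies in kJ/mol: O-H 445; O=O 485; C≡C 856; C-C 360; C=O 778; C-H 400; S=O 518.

Bonds broken (reactants):
  C-C: 2 × 360 = 720
  C-H: 12 × 400 = 4800
  O=O: 7 × 485 = 3395
  Σ(broken) = 8915 kJ
Bonds formed (products):
  C=O: 8 × 778 = 6224
  O-H: 12 × 445 = 5340
  Σ(formed) = 11564 kJ
ΔH = Σ(broken) − Σ(formed) = 8915 − 11564 = −2649 kJ

ΔH ≈ −2649 kJ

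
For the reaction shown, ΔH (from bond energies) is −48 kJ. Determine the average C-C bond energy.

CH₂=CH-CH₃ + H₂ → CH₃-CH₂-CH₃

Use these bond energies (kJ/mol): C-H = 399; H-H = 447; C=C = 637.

Let D be the C-C bond energy.
Σ(broken) = 1×D + 6×399 + 1×637 + 1×447 = 3478 + D
Σ(formed) = 2×D + 8×399 = 3192 + 2D
ΔH = Σ(broken) − Σ(formed) = (3478 + D) − (3192 + 2D) = +286 − D
Setting this equal to −48 kJ gives D = 334 kJ/mol.

D(C-C) ≈ 334 kJ/mol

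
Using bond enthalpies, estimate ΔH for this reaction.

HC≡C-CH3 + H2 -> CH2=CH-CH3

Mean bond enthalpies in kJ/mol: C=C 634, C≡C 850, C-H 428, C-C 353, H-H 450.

ΔH ≈ −190 kJ

Bonds broken (reactants):
  C≡C: 1 × 850 = 850
  C-C: 1 × 353 = 353
  C-H: 4 × 428 = 1712
  H-H: 1 × 450 = 450
  Σ(broken) = 3365 kJ
Bonds formed (products):
  C-C: 1 × 353 = 353
  C-H: 6 × 428 = 2568
  C=C: 1 × 634 = 634
  Σ(formed) = 3555 kJ
ΔH = Σ(broken) − Σ(formed) = 3365 − 3555 = −190 kJ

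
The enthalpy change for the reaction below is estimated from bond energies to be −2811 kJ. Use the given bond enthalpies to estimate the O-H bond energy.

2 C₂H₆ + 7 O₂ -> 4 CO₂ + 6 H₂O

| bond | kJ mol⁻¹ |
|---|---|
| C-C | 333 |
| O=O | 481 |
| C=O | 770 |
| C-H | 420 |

D(O-H) ≈ 477 kJ/mol

Let D be the O-H bond energy.
Σ(broken) = 2×333 + 12×420 + 7×481 = 9073
Σ(formed) = 8×770 + 12×D = 6160 + 12D
ΔH = Σ(broken) − Σ(formed) = (9073) − (6160 + 12D) = +2913 − 12D
Setting this equal to −2811 kJ gives 12D = 5724, so D = 477 kJ/mol.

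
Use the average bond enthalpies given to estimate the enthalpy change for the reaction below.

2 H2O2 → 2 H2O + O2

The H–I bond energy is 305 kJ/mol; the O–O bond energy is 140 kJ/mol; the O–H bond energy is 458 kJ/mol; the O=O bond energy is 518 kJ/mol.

Bonds broken (reactants):
  O–H: 4 × 458 = 1832
  O–O: 2 × 140 = 280
  Σ(broken) = 2112 kJ
Bonds formed (products):
  O–H: 4 × 458 = 1832
  O=O: 1 × 518 = 518
  Σ(formed) = 2350 kJ
ΔH = Σ(broken) − Σ(formed) = 2112 − 2350 = −238 kJ

ΔH ≈ −238 kJ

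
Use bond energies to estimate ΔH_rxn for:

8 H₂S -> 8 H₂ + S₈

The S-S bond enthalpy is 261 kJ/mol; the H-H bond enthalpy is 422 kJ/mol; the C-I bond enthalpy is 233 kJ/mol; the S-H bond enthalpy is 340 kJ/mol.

ΔH ≈ −24 kJ

Bonds broken (reactants):
  S-H: 16 × 340 = 5440
  Σ(broken) = 5440 kJ
Bonds formed (products):
  H-H: 8 × 422 = 3376
  S-S: 8 × 261 = 2088
  Σ(formed) = 5464 kJ
ΔH = Σ(broken) − Σ(formed) = 5440 − 5464 = −24 kJ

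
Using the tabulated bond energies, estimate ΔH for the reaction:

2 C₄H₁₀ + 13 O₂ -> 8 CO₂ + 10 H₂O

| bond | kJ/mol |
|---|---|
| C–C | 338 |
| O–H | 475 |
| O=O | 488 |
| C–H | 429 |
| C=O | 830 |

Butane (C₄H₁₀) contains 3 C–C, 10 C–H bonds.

Bonds broken (reactants):
  C–C: 6 × 338 = 2028
  C–H: 20 × 429 = 8580
  O=O: 13 × 488 = 6344
  Σ(broken) = 16952 kJ
Bonds formed (products):
  C=O: 16 × 830 = 13280
  O–H: 20 × 475 = 9500
  Σ(formed) = 22780 kJ
ΔH = Σ(broken) − Σ(formed) = 16952 − 22780 = −5828 kJ

ΔH ≈ −5828 kJ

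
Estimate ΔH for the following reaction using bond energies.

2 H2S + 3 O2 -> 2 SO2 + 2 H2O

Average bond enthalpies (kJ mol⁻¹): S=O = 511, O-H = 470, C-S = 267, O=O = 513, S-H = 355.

ΔH ≈ −965 kJ

Bonds broken (reactants):
  O=O: 3 × 513 = 1539
  S-H: 4 × 355 = 1420
  Σ(broken) = 2959 kJ
Bonds formed (products):
  O-H: 4 × 470 = 1880
  S=O: 4 × 511 = 2044
  Σ(formed) = 3924 kJ
ΔH = Σ(broken) − Σ(formed) = 2959 − 3924 = −965 kJ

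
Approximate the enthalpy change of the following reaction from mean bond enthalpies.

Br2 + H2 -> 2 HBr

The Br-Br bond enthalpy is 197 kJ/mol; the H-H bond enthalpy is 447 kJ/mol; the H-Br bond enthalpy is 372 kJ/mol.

Bonds broken (reactants):
  Br-Br: 1 × 197 = 197
  H-H: 1 × 447 = 447
  Σ(broken) = 644 kJ
Bonds formed (products):
  H-Br: 2 × 372 = 744
  Σ(formed) = 744 kJ
ΔH = Σ(broken) − Σ(formed) = 644 − 744 = −100 kJ

ΔH ≈ −100 kJ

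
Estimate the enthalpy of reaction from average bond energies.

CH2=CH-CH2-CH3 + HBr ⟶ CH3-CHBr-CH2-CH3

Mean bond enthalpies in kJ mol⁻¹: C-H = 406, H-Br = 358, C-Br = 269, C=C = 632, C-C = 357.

ΔH ≈ −42 kJ

Bonds broken (reactants):
  C-C: 2 × 357 = 714
  C-H: 8 × 406 = 3248
  C=C: 1 × 632 = 632
  H-Br: 1 × 358 = 358
  Σ(broken) = 4952 kJ
Bonds formed (products):
  C-Br: 1 × 269 = 269
  C-C: 3 × 357 = 1071
  C-H: 9 × 406 = 3654
  Σ(formed) = 4994 kJ
ΔH = Σ(broken) − Σ(formed) = 4952 − 4994 = −42 kJ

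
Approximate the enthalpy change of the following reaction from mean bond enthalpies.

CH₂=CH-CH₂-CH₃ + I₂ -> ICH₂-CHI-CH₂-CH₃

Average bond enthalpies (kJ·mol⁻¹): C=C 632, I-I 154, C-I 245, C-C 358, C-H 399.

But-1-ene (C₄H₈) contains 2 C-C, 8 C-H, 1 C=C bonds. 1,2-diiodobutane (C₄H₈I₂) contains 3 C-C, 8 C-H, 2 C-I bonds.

ΔH ≈ −62 kJ

Bonds broken (reactants):
  C-C: 2 × 358 = 716
  C-H: 8 × 399 = 3192
  C=C: 1 × 632 = 632
  I-I: 1 × 154 = 154
  Σ(broken) = 4694 kJ
Bonds formed (products):
  C-C: 3 × 358 = 1074
  C-H: 8 × 399 = 3192
  C-I: 2 × 245 = 490
  Σ(formed) = 4756 kJ
ΔH = Σ(broken) − Σ(formed) = 4694 − 4756 = −62 kJ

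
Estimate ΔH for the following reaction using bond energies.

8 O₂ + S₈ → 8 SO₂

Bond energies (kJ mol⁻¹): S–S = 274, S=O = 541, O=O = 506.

ΔH ≈ −2416 kJ

Bonds broken (reactants):
  O=O: 8 × 506 = 4048
  S–S: 8 × 274 = 2192
  Σ(broken) = 6240 kJ
Bonds formed (products):
  S=O: 16 × 541 = 8656
  Σ(formed) = 8656 kJ
ΔH = Σ(broken) − Σ(formed) = 6240 − 8656 = −2416 kJ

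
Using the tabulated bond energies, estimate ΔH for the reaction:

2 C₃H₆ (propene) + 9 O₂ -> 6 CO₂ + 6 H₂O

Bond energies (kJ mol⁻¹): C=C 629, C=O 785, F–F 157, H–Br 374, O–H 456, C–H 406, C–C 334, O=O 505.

Bonds broken (reactants):
  C–C: 2 × 334 = 668
  C–H: 12 × 406 = 4872
  C=C: 2 × 629 = 1258
  O=O: 9 × 505 = 4545
  Σ(broken) = 11343 kJ
Bonds formed (products):
  C=O: 12 × 785 = 9420
  O–H: 12 × 456 = 5472
  Σ(formed) = 14892 kJ
ΔH = Σ(broken) − Σ(formed) = 11343 − 14892 = −3549 kJ

ΔH ≈ −3549 kJ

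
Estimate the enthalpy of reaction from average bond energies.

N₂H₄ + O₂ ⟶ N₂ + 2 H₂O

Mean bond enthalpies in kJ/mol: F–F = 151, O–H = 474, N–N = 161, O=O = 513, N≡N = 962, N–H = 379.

ΔH ≈ −668 kJ

Bonds broken (reactants):
  N–H: 4 × 379 = 1516
  N–N: 1 × 161 = 161
  O=O: 1 × 513 = 513
  Σ(broken) = 2190 kJ
Bonds formed (products):
  N≡N: 1 × 962 = 962
  O–H: 4 × 474 = 1896
  Σ(formed) = 2858 kJ
ΔH = Σ(broken) − Σ(formed) = 2190 − 2858 = −668 kJ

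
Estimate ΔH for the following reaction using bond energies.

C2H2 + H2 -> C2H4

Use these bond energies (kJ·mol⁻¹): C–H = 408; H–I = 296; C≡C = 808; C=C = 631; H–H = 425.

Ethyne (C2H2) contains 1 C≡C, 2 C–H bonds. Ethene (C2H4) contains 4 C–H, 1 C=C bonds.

ΔH ≈ −214 kJ

Bonds broken (reactants):
  C≡C: 1 × 808 = 808
  C–H: 2 × 408 = 816
  H–H: 1 × 425 = 425
  Σ(broken) = 2049 kJ
Bonds formed (products):
  C–H: 4 × 408 = 1632
  C=C: 1 × 631 = 631
  Σ(formed) = 2263 kJ
ΔH = Σ(broken) − Σ(formed) = 2049 − 2263 = −214 kJ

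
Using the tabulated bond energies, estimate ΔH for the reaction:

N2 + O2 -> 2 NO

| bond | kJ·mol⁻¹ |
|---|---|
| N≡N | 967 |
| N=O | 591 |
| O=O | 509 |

ΔH ≈ +294 kJ

Bonds broken (reactants):
  N≡N: 1 × 967 = 967
  O=O: 1 × 509 = 509
  Σ(broken) = 1476 kJ
Bonds formed (products):
  N=O: 2 × 591 = 1182
  Σ(formed) = 1182 kJ
ΔH = Σ(broken) − Σ(formed) = 1476 − 1182 = +294 kJ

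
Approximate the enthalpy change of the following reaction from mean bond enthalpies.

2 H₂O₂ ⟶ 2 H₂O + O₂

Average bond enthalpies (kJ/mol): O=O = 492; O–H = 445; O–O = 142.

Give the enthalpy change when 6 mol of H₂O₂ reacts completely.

ΔH = −624 kJ

Bonds broken (reactants):
  O–H: 4 × 445 = 1780
  O–O: 2 × 142 = 284
  Σ(broken) = 2064 kJ
Bonds formed (products):
  O–H: 4 × 445 = 1780
  O=O: 1 × 492 = 492
  Σ(formed) = 2272 kJ
ΔH = Σ(broken) − Σ(formed) = 2064 − 2272 = −208 kJ
For 3× the reaction as written: 3 × (−208) = −624 kJ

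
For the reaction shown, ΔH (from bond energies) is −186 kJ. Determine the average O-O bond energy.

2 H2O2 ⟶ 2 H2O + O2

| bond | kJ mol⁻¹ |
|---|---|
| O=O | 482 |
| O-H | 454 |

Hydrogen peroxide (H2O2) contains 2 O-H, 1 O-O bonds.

Let D be the O-O bond energy.
Σ(broken) = 4×454 + 2×D = 1816 + 2D
Σ(formed) = 4×454 + 1×482 = 2298
ΔH = Σ(broken) − Σ(formed) = (1816 + 2D) − (2298) = −482 + 2D
Setting this equal to −186 kJ gives 2D = 296, so D = 148 kJ/mol.

D(O-O) ≈ 148 kJ/mol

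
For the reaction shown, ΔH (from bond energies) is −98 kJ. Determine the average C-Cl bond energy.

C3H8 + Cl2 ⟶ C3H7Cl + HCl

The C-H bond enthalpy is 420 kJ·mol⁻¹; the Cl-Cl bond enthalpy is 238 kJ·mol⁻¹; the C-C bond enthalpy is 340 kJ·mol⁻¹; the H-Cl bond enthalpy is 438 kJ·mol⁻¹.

D(C-Cl) ≈ 318 kJ/mol

Let D be the C-Cl bond energy.
Σ(broken) = 2×340 + 8×420 + 1×238 = 4278
Σ(formed) = 2×340 + 1×D + 7×420 + 1×438 = 4058 + D
ΔH = Σ(broken) − Σ(formed) = (4278) − (4058 + D) = +220 − D
Setting this equal to −98 kJ gives D = 318 kJ/mol.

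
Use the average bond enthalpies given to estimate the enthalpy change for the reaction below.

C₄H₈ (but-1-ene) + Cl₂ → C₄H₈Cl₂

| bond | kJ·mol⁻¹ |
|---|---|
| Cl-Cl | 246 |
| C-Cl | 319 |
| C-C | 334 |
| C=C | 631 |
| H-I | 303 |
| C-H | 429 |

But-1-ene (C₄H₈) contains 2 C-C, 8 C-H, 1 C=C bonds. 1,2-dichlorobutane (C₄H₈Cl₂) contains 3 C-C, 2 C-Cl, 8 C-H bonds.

Bonds broken (reactants):
  C-C: 2 × 334 = 668
  C-H: 8 × 429 = 3432
  C=C: 1 × 631 = 631
  Cl-Cl: 1 × 246 = 246
  Σ(broken) = 4977 kJ
Bonds formed (products):
  C-C: 3 × 334 = 1002
  C-Cl: 2 × 319 = 638
  C-H: 8 × 429 = 3432
  Σ(formed) = 5072 kJ
ΔH = Σ(broken) − Σ(formed) = 4977 − 5072 = −95 kJ

ΔH ≈ −95 kJ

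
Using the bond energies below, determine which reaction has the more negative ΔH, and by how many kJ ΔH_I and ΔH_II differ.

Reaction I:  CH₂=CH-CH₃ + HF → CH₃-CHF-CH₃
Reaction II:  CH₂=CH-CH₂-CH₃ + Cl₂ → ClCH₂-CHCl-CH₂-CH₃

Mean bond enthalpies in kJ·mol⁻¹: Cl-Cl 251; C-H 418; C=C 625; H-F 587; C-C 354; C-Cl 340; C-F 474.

Reaction II, by 124 kJ

Reaction I:
  Bonds broken (reactants):
    C-C: 1 × 354 = 354
    C-H: 6 × 418 = 2508
    C=C: 1 × 625 = 625
    H-F: 1 × 587 = 587
    Σ(broken) = 4074 kJ
  Bonds formed (products):
    C-C: 2 × 354 = 708
    C-F: 1 × 474 = 474
    C-H: 7 × 418 = 2926
    Σ(formed) = 4108 kJ
  ΔH_I = 4074 − 4108 = −34 kJ
Reaction II:
  Bonds broken (reactants):
    C-C: 2 × 354 = 708
    C-H: 8 × 418 = 3344
    C=C: 1 × 625 = 625
    Cl-Cl: 1 × 251 = 251
    Σ(broken) = 4928 kJ
  Bonds formed (products):
    C-C: 3 × 354 = 1062
    C-Cl: 2 × 340 = 680
    C-H: 8 × 418 = 3344
    Σ(formed) = 5086 kJ
  ΔH_II = 4928 − 5086 = −158 kJ
ΔH_I − ΔH_II = +124 kJ, so reaction II has the more negative ΔH; |ΔH_I − ΔH_II| = 124 kJ.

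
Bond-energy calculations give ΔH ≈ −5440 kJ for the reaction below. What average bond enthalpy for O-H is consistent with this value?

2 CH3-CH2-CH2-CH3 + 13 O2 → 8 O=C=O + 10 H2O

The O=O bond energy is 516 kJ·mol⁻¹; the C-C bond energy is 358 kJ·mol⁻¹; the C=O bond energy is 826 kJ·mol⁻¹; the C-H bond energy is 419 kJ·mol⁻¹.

D(O-H) ≈ 473 kJ/mol

Let D be the O-H bond energy.
Σ(broken) = 6×358 + 20×419 + 13×516 = 17236
Σ(formed) = 16×826 + 20×D = 13216 + 20D
ΔH = Σ(broken) − Σ(formed) = (17236) − (13216 + 20D) = +4020 − 20D
Setting this equal to −5440 kJ gives 20D = 9460, so D = 473 kJ/mol.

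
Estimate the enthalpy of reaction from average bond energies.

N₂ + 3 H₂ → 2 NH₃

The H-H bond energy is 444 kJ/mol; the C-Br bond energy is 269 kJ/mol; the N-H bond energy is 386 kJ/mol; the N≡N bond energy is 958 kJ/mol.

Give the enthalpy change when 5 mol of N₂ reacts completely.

Bonds broken (reactants):
  H-H: 3 × 444 = 1332
  N≡N: 1 × 958 = 958
  Σ(broken) = 2290 kJ
Bonds formed (products):
  N-H: 6 × 386 = 2316
  Σ(formed) = 2316 kJ
ΔH = Σ(broken) − Σ(formed) = 2290 − 2316 = −26 kJ
For 5× the reaction as written: 5 × (−26) = −130 kJ

ΔH = −130 kJ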